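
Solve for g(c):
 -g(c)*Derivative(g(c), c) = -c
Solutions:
 g(c) = -sqrt(C1 + c^2)
 g(c) = sqrt(C1 + c^2)


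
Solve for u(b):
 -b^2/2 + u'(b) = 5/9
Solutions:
 u(b) = C1 + b^3/6 + 5*b/9


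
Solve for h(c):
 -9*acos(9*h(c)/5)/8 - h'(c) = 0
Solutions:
 Integral(1/acos(9*_y/5), (_y, h(c))) = C1 - 9*c/8


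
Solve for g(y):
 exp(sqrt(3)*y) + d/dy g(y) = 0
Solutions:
 g(y) = C1 - sqrt(3)*exp(sqrt(3)*y)/3


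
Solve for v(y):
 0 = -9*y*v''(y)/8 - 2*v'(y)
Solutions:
 v(y) = C1 + C2/y^(7/9)


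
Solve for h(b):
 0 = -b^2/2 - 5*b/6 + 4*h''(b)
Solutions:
 h(b) = C1 + C2*b + b^4/96 + 5*b^3/144


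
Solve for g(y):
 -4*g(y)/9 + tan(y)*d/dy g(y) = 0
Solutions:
 g(y) = C1*sin(y)^(4/9)


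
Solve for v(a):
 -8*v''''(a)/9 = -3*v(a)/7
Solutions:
 v(a) = C1*exp(-3^(3/4)*686^(1/4)*a/14) + C2*exp(3^(3/4)*686^(1/4)*a/14) + C3*sin(3^(3/4)*686^(1/4)*a/14) + C4*cos(3^(3/4)*686^(1/4)*a/14)


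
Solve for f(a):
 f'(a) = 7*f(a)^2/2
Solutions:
 f(a) = -2/(C1 + 7*a)


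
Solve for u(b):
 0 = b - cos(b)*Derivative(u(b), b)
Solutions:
 u(b) = C1 + Integral(b/cos(b), b)


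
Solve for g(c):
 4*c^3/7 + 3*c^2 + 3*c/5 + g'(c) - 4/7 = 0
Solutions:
 g(c) = C1 - c^4/7 - c^3 - 3*c^2/10 + 4*c/7


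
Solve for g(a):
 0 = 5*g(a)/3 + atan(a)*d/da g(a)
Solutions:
 g(a) = C1*exp(-5*Integral(1/atan(a), a)/3)


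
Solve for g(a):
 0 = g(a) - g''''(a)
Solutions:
 g(a) = C1*exp(-a) + C2*exp(a) + C3*sin(a) + C4*cos(a)


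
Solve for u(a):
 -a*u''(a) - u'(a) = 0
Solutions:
 u(a) = C1 + C2*log(a)


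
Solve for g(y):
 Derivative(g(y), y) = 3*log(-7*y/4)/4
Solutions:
 g(y) = C1 + 3*y*log(-y)/4 + 3*y*(-2*log(2) - 1 + log(7))/4


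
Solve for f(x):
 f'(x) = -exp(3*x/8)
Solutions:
 f(x) = C1 - 8*exp(3*x/8)/3


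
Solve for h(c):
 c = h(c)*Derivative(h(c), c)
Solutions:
 h(c) = -sqrt(C1 + c^2)
 h(c) = sqrt(C1 + c^2)


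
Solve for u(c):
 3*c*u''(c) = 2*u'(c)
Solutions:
 u(c) = C1 + C2*c^(5/3)


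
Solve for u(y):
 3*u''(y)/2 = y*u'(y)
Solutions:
 u(y) = C1 + C2*erfi(sqrt(3)*y/3)


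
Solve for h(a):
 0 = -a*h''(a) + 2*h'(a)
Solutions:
 h(a) = C1 + C2*a^3


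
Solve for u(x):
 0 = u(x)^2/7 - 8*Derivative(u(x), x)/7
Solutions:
 u(x) = -8/(C1 + x)


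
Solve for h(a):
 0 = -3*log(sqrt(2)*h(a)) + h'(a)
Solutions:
 -2*Integral(1/(2*log(_y) + log(2)), (_y, h(a)))/3 = C1 - a


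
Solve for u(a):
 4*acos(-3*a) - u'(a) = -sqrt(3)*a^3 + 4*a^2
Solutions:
 u(a) = C1 + sqrt(3)*a^4/4 - 4*a^3/3 + 4*a*acos(-3*a) + 4*sqrt(1 - 9*a^2)/3


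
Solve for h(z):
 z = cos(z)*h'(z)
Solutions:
 h(z) = C1 + Integral(z/cos(z), z)


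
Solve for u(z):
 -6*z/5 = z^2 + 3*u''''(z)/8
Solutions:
 u(z) = C1 + C2*z + C3*z^2 + C4*z^3 - z^6/135 - 2*z^5/75


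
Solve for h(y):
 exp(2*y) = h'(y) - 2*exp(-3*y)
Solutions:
 h(y) = C1 + exp(2*y)/2 - 2*exp(-3*y)/3


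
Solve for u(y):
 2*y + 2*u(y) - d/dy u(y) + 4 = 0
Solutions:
 u(y) = C1*exp(2*y) - y - 5/2


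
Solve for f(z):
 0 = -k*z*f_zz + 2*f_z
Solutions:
 f(z) = C1 + z^(((re(k) + 2)*re(k) + im(k)^2)/(re(k)^2 + im(k)^2))*(C2*sin(2*log(z)*Abs(im(k))/(re(k)^2 + im(k)^2)) + C3*cos(2*log(z)*im(k)/(re(k)^2 + im(k)^2)))


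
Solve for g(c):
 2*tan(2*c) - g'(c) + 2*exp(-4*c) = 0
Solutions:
 g(c) = C1 + log(tan(2*c)^2 + 1)/2 - exp(-4*c)/2


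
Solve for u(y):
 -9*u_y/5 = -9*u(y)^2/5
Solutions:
 u(y) = -1/(C1 + y)


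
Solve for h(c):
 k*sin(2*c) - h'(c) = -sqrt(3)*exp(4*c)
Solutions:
 h(c) = C1 - k*cos(2*c)/2 + sqrt(3)*exp(4*c)/4


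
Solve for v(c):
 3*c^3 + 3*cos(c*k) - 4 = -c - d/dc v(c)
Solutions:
 v(c) = C1 - 3*c^4/4 - c^2/2 + 4*c - 3*sin(c*k)/k


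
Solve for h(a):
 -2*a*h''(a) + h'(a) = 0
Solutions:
 h(a) = C1 + C2*a^(3/2)


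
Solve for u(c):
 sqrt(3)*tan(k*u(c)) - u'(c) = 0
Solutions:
 u(c) = Piecewise((-asin(exp(C1*k + sqrt(3)*c*k))/k + pi/k, Ne(k, 0)), (nan, True))
 u(c) = Piecewise((asin(exp(C1*k + sqrt(3)*c*k))/k, Ne(k, 0)), (nan, True))


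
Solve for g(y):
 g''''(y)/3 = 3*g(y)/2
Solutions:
 g(y) = C1*exp(-2^(3/4)*sqrt(3)*y/2) + C2*exp(2^(3/4)*sqrt(3)*y/2) + C3*sin(2^(3/4)*sqrt(3)*y/2) + C4*cos(2^(3/4)*sqrt(3)*y/2)


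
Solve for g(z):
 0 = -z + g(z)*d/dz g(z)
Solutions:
 g(z) = -sqrt(C1 + z^2)
 g(z) = sqrt(C1 + z^2)


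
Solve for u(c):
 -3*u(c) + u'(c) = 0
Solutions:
 u(c) = C1*exp(3*c)


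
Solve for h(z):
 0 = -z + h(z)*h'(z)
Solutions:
 h(z) = -sqrt(C1 + z^2)
 h(z) = sqrt(C1 + z^2)


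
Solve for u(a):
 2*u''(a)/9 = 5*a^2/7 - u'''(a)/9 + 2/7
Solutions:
 u(a) = C1 + C2*a + C3*exp(-2*a) + 15*a^4/56 - 15*a^3/28 + 81*a^2/56


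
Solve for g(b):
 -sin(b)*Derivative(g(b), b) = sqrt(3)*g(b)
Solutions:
 g(b) = C1*(cos(b) + 1)^(sqrt(3)/2)/(cos(b) - 1)^(sqrt(3)/2)


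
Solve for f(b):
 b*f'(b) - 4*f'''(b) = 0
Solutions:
 f(b) = C1 + Integral(C2*airyai(2^(1/3)*b/2) + C3*airybi(2^(1/3)*b/2), b)


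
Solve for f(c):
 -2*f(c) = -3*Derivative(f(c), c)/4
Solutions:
 f(c) = C1*exp(8*c/3)


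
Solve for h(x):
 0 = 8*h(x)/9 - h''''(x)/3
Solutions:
 h(x) = C1*exp(-6^(3/4)*x/3) + C2*exp(6^(3/4)*x/3) + C3*sin(6^(3/4)*x/3) + C4*cos(6^(3/4)*x/3)


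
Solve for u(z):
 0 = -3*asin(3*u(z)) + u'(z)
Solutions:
 Integral(1/asin(3*_y), (_y, u(z))) = C1 + 3*z


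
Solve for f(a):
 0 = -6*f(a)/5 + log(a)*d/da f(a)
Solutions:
 f(a) = C1*exp(6*li(a)/5)


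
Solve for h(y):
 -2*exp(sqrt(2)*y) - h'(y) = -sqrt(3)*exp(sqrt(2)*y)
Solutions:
 h(y) = C1 - sqrt(2)*exp(sqrt(2)*y) + sqrt(6)*exp(sqrt(2)*y)/2


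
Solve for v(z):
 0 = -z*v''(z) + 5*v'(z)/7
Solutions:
 v(z) = C1 + C2*z^(12/7)


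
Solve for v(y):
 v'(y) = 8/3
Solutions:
 v(y) = C1 + 8*y/3


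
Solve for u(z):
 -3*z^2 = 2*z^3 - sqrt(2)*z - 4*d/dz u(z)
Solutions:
 u(z) = C1 + z^4/8 + z^3/4 - sqrt(2)*z^2/8


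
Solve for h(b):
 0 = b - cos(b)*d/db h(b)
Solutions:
 h(b) = C1 + Integral(b/cos(b), b)


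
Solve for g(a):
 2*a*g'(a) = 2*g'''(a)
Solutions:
 g(a) = C1 + Integral(C2*airyai(a) + C3*airybi(a), a)


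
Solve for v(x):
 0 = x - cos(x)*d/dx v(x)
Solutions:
 v(x) = C1 + Integral(x/cos(x), x)


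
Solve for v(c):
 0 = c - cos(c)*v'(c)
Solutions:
 v(c) = C1 + Integral(c/cos(c), c)


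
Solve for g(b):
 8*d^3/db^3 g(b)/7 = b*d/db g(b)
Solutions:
 g(b) = C1 + Integral(C2*airyai(7^(1/3)*b/2) + C3*airybi(7^(1/3)*b/2), b)


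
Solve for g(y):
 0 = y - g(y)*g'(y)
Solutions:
 g(y) = -sqrt(C1 + y^2)
 g(y) = sqrt(C1 + y^2)


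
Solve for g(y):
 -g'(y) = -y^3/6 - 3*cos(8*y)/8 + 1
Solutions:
 g(y) = C1 + y^4/24 - y + 3*sin(8*y)/64


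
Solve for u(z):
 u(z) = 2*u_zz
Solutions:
 u(z) = C1*exp(-sqrt(2)*z/2) + C2*exp(sqrt(2)*z/2)


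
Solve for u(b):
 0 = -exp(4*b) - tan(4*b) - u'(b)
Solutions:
 u(b) = C1 - exp(4*b)/4 + log(cos(4*b))/4


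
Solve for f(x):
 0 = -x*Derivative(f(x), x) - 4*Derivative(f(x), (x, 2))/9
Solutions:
 f(x) = C1 + C2*erf(3*sqrt(2)*x/4)


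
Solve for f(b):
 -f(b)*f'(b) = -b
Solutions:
 f(b) = -sqrt(C1 + b^2)
 f(b) = sqrt(C1 + b^2)


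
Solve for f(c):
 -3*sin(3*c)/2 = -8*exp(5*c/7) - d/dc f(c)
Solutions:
 f(c) = C1 - 56*exp(5*c/7)/5 - cos(3*c)/2


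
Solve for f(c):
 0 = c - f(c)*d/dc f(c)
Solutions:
 f(c) = -sqrt(C1 + c^2)
 f(c) = sqrt(C1 + c^2)


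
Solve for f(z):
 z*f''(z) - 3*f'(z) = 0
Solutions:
 f(z) = C1 + C2*z^4


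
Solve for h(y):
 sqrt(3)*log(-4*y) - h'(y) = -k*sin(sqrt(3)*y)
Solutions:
 h(y) = C1 - sqrt(3)*k*cos(sqrt(3)*y)/3 + sqrt(3)*y*(log(-y) - 1) + 2*sqrt(3)*y*log(2)


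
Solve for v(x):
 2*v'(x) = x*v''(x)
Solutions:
 v(x) = C1 + C2*x^3


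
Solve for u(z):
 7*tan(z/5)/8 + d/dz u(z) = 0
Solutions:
 u(z) = C1 + 35*log(cos(z/5))/8


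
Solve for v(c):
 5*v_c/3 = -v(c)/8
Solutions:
 v(c) = C1*exp(-3*c/40)


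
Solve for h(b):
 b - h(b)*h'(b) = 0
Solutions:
 h(b) = -sqrt(C1 + b^2)
 h(b) = sqrt(C1 + b^2)


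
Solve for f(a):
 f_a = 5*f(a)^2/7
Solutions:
 f(a) = -7/(C1 + 5*a)


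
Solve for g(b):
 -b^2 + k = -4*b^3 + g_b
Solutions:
 g(b) = C1 + b^4 - b^3/3 + b*k


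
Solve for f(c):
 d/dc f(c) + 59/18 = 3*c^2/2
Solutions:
 f(c) = C1 + c^3/2 - 59*c/18


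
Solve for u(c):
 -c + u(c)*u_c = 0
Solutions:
 u(c) = -sqrt(C1 + c^2)
 u(c) = sqrt(C1 + c^2)


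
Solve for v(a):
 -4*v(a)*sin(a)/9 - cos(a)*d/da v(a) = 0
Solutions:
 v(a) = C1*cos(a)^(4/9)


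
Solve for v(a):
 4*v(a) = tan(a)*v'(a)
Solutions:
 v(a) = C1*sin(a)^4


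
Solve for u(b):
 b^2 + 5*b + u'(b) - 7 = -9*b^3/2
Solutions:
 u(b) = C1 - 9*b^4/8 - b^3/3 - 5*b^2/2 + 7*b


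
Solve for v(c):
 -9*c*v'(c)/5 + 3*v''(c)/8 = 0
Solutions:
 v(c) = C1 + C2*erfi(2*sqrt(15)*c/5)


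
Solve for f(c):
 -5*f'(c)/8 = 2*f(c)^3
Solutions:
 f(c) = -sqrt(10)*sqrt(-1/(C1 - 16*c))/2
 f(c) = sqrt(10)*sqrt(-1/(C1 - 16*c))/2


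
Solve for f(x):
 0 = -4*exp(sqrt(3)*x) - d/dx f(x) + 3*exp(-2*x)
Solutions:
 f(x) = C1 - 4*sqrt(3)*exp(sqrt(3)*x)/3 - 3*exp(-2*x)/2


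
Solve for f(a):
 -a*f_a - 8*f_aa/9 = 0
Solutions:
 f(a) = C1 + C2*erf(3*a/4)


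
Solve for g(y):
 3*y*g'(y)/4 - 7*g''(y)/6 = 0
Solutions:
 g(y) = C1 + C2*erfi(3*sqrt(7)*y/14)


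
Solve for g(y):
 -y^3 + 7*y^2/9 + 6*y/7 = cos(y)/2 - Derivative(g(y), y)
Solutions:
 g(y) = C1 + y^4/4 - 7*y^3/27 - 3*y^2/7 + sin(y)/2


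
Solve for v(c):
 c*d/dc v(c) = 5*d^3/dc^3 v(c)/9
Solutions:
 v(c) = C1 + Integral(C2*airyai(15^(2/3)*c/5) + C3*airybi(15^(2/3)*c/5), c)


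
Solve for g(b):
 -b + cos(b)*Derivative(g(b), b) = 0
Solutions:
 g(b) = C1 + Integral(b/cos(b), b)


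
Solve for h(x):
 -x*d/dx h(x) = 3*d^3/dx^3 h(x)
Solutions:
 h(x) = C1 + Integral(C2*airyai(-3^(2/3)*x/3) + C3*airybi(-3^(2/3)*x/3), x)


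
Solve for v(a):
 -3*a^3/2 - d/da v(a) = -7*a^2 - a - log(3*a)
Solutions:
 v(a) = C1 - 3*a^4/8 + 7*a^3/3 + a^2/2 + a*log(a) - a + a*log(3)


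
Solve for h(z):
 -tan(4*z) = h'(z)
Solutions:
 h(z) = C1 + log(cos(4*z))/4


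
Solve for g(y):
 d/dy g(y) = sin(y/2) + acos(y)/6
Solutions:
 g(y) = C1 + y*acos(y)/6 - sqrt(1 - y^2)/6 - 2*cos(y/2)


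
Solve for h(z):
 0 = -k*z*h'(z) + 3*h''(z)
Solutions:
 h(z) = Piecewise((-sqrt(6)*sqrt(pi)*C1*erf(sqrt(6)*z*sqrt(-k)/6)/(2*sqrt(-k)) - C2, (k > 0) | (k < 0)), (-C1*z - C2, True))


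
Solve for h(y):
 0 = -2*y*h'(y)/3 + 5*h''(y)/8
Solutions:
 h(y) = C1 + C2*erfi(2*sqrt(30)*y/15)


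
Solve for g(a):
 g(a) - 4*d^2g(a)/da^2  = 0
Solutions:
 g(a) = C1*exp(-a/2) + C2*exp(a/2)


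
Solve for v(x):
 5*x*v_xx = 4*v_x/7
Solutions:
 v(x) = C1 + C2*x^(39/35)


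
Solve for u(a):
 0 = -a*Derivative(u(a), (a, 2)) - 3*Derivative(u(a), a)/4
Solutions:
 u(a) = C1 + C2*a^(1/4)


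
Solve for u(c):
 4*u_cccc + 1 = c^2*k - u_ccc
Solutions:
 u(c) = C1 + C2*c + C3*c^2 + C4*exp(-c/4) + c^5*k/60 - c^4*k/3 + c^3*(32*k - 1)/6


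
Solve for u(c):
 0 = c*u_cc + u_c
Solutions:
 u(c) = C1 + C2*log(c)


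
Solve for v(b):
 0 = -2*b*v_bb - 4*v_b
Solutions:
 v(b) = C1 + C2/b


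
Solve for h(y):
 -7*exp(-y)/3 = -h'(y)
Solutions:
 h(y) = C1 - 7*exp(-y)/3


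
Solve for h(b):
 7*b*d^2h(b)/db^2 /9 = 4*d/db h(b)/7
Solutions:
 h(b) = C1 + C2*b^(85/49)


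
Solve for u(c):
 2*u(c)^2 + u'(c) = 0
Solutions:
 u(c) = 1/(C1 + 2*c)


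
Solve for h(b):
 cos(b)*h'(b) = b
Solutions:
 h(b) = C1 + Integral(b/cos(b), b)


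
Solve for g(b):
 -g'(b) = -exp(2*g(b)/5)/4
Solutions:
 g(b) = 5*log(-sqrt(-1/(C1 + b))) + 5*log(10)/2
 g(b) = 5*log(-1/(C1 + b))/2 + 5*log(10)/2


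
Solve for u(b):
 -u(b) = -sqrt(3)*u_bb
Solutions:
 u(b) = C1*exp(-3^(3/4)*b/3) + C2*exp(3^(3/4)*b/3)


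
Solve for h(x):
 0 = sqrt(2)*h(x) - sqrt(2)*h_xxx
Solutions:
 h(x) = C3*exp(x) + (C1*sin(sqrt(3)*x/2) + C2*cos(sqrt(3)*x/2))*exp(-x/2)


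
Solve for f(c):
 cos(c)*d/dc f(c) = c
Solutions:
 f(c) = C1 + Integral(c/cos(c), c)


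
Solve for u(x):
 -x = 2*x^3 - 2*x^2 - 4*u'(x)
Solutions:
 u(x) = C1 + x^4/8 - x^3/6 + x^2/8


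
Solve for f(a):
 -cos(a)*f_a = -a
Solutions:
 f(a) = C1 + Integral(a/cos(a), a)


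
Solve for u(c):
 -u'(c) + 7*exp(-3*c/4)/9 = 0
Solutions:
 u(c) = C1 - 28*exp(-3*c/4)/27


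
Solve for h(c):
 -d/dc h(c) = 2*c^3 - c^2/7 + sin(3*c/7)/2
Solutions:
 h(c) = C1 - c^4/2 + c^3/21 + 7*cos(3*c/7)/6


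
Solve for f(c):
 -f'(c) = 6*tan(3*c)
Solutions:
 f(c) = C1 + 2*log(cos(3*c))


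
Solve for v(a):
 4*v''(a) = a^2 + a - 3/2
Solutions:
 v(a) = C1 + C2*a + a^4/48 + a^3/24 - 3*a^2/16


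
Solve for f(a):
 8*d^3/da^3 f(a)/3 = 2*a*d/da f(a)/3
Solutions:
 f(a) = C1 + Integral(C2*airyai(2^(1/3)*a/2) + C3*airybi(2^(1/3)*a/2), a)


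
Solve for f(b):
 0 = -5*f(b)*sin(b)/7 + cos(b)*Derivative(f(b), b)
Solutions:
 f(b) = C1/cos(b)^(5/7)


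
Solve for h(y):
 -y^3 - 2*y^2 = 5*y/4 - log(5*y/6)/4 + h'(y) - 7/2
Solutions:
 h(y) = C1 - y^4/4 - 2*y^3/3 - 5*y^2/8 + y*log(y)/4 - y*log(6)/4 + y*log(5)/4 + 13*y/4


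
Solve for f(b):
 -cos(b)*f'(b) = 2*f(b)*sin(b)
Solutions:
 f(b) = C1*cos(b)^2


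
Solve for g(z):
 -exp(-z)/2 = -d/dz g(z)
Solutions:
 g(z) = C1 - exp(-z)/2


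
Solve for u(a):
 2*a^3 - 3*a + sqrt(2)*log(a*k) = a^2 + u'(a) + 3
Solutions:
 u(a) = C1 + a^4/2 - a^3/3 - 3*a^2/2 + sqrt(2)*a*log(a*k) + a*(-3 - sqrt(2))


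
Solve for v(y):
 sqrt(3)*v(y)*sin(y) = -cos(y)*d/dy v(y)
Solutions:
 v(y) = C1*cos(y)^(sqrt(3))


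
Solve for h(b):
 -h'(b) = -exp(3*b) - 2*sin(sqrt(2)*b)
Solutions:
 h(b) = C1 + exp(3*b)/3 - sqrt(2)*cos(sqrt(2)*b)


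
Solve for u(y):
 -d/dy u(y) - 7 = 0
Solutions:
 u(y) = C1 - 7*y


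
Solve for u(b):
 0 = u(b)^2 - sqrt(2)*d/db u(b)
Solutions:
 u(b) = -2/(C1 + sqrt(2)*b)


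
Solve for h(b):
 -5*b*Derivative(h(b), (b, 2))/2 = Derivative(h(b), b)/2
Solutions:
 h(b) = C1 + C2*b^(4/5)


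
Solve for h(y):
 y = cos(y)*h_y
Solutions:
 h(y) = C1 + Integral(y/cos(y), y)


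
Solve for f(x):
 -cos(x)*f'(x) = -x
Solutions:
 f(x) = C1 + Integral(x/cos(x), x)


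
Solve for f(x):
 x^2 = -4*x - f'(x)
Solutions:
 f(x) = C1 - x^3/3 - 2*x^2


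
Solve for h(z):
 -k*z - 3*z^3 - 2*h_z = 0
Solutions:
 h(z) = C1 - k*z^2/4 - 3*z^4/8


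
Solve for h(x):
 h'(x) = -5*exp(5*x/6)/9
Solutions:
 h(x) = C1 - 2*exp(5*x/6)/3


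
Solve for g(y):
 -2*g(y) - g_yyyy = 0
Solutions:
 g(y) = (C1*sin(2^(3/4)*y/2) + C2*cos(2^(3/4)*y/2))*exp(-2^(3/4)*y/2) + (C3*sin(2^(3/4)*y/2) + C4*cos(2^(3/4)*y/2))*exp(2^(3/4)*y/2)


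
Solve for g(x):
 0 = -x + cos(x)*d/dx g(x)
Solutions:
 g(x) = C1 + Integral(x/cos(x), x)


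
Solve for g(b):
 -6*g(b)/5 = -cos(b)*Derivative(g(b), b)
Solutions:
 g(b) = C1*(sin(b) + 1)^(3/5)/(sin(b) - 1)^(3/5)


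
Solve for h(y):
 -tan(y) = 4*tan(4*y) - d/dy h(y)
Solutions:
 h(y) = C1 - log(cos(y)) - log(cos(4*y))


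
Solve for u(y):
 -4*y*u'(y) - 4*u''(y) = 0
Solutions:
 u(y) = C1 + C2*erf(sqrt(2)*y/2)


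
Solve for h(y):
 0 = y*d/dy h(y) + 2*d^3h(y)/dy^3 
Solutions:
 h(y) = C1 + Integral(C2*airyai(-2^(2/3)*y/2) + C3*airybi(-2^(2/3)*y/2), y)


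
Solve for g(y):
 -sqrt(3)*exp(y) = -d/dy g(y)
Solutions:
 g(y) = C1 + sqrt(3)*exp(y)


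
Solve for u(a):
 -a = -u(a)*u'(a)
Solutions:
 u(a) = -sqrt(C1 + a^2)
 u(a) = sqrt(C1 + a^2)


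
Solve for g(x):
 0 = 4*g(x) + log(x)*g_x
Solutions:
 g(x) = C1*exp(-4*li(x))


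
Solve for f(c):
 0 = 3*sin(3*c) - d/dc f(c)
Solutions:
 f(c) = C1 - cos(3*c)


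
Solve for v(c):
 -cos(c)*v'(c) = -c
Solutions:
 v(c) = C1 + Integral(c/cos(c), c)


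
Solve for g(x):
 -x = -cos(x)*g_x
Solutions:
 g(x) = C1 + Integral(x/cos(x), x)


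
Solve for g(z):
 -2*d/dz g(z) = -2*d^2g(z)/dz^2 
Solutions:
 g(z) = C1 + C2*exp(z)


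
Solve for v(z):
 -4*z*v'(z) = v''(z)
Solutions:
 v(z) = C1 + C2*erf(sqrt(2)*z)


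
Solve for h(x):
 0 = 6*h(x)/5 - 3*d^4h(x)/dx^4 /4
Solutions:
 h(x) = C1*exp(-10^(3/4)*x/5) + C2*exp(10^(3/4)*x/5) + C3*sin(10^(3/4)*x/5) + C4*cos(10^(3/4)*x/5)


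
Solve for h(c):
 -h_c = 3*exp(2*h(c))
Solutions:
 h(c) = log(-sqrt(-1/(C1 - 3*c))) - log(2)/2
 h(c) = log(-1/(C1 - 3*c))/2 - log(2)/2


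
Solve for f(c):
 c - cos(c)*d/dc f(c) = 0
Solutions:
 f(c) = C1 + Integral(c/cos(c), c)


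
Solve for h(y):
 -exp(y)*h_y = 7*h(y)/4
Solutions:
 h(y) = C1*exp(7*exp(-y)/4)


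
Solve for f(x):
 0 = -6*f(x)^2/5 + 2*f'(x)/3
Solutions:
 f(x) = -5/(C1 + 9*x)


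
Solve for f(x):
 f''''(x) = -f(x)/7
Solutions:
 f(x) = (C1*sin(sqrt(2)*7^(3/4)*x/14) + C2*cos(sqrt(2)*7^(3/4)*x/14))*exp(-sqrt(2)*7^(3/4)*x/14) + (C3*sin(sqrt(2)*7^(3/4)*x/14) + C4*cos(sqrt(2)*7^(3/4)*x/14))*exp(sqrt(2)*7^(3/4)*x/14)


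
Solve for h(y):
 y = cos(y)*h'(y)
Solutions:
 h(y) = C1 + Integral(y/cos(y), y)


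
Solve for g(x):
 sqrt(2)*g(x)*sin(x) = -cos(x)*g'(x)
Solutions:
 g(x) = C1*cos(x)^(sqrt(2))


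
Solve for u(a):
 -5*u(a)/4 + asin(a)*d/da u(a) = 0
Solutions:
 u(a) = C1*exp(5*Integral(1/asin(a), a)/4)


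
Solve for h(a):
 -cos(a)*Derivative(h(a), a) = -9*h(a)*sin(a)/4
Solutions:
 h(a) = C1/cos(a)^(9/4)


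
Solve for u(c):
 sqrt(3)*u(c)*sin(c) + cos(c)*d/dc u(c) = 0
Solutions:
 u(c) = C1*cos(c)^(sqrt(3))


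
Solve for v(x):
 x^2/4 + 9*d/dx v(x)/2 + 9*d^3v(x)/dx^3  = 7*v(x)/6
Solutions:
 v(x) = C1*exp(2^(1/3)*x*(-(7 + sqrt(103))^(1/3) + 3*2^(1/3)/(7 + sqrt(103))^(1/3))/12)*sin(2^(1/3)*sqrt(3)*x*(3*2^(1/3)/(7 + sqrt(103))^(1/3) + (7 + sqrt(103))^(1/3))/12) + C2*exp(2^(1/3)*x*(-(7 + sqrt(103))^(1/3) + 3*2^(1/3)/(7 + sqrt(103))^(1/3))/12)*cos(2^(1/3)*sqrt(3)*x*(3*2^(1/3)/(7 + sqrt(103))^(1/3) + (7 + sqrt(103))^(1/3))/12) + C3*exp(-2^(1/3)*x*(-(7 + sqrt(103))^(1/3) + 3*2^(1/3)/(7 + sqrt(103))^(1/3))/6) + 3*x^2/14 + 81*x/49 + 2187/343


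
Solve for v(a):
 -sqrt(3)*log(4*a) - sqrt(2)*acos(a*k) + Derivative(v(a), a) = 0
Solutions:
 v(a) = C1 + sqrt(3)*a*(log(a) - 1) + 2*sqrt(3)*a*log(2) + sqrt(2)*Piecewise((a*acos(a*k) - sqrt(-a^2*k^2 + 1)/k, Ne(k, 0)), (pi*a/2, True))


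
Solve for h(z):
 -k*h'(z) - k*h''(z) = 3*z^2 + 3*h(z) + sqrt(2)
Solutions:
 h(z) = C1*exp(z*(-1 + sqrt(k*(k - 12))/k)/2) + C2*exp(-z*(1 + sqrt(k*(k - 12))/k)/2) - 2*k^2/9 + 2*k*z/3 + 2*k/3 - z^2 - sqrt(2)/3


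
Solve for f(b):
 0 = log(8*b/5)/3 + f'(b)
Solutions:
 f(b) = C1 - b*log(b)/3 - b*log(2) + b/3 + b*log(5)/3


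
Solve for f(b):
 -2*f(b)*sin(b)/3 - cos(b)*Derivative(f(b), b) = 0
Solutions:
 f(b) = C1*cos(b)^(2/3)


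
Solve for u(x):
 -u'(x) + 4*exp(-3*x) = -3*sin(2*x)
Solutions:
 u(x) = C1 - 3*cos(2*x)/2 - 4*exp(-3*x)/3


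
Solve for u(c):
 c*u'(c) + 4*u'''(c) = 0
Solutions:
 u(c) = C1 + Integral(C2*airyai(-2^(1/3)*c/2) + C3*airybi(-2^(1/3)*c/2), c)


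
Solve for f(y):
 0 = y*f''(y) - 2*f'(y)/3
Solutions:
 f(y) = C1 + C2*y^(5/3)


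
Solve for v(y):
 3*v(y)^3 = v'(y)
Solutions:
 v(y) = -sqrt(2)*sqrt(-1/(C1 + 3*y))/2
 v(y) = sqrt(2)*sqrt(-1/(C1 + 3*y))/2


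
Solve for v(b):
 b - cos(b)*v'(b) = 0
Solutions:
 v(b) = C1 + Integral(b/cos(b), b)


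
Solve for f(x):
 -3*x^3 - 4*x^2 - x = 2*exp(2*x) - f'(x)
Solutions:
 f(x) = C1 + 3*x^4/4 + 4*x^3/3 + x^2/2 + exp(2*x)


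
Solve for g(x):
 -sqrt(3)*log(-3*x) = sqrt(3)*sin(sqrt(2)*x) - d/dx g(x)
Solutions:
 g(x) = C1 + sqrt(3)*x*(log(-x) - 1) + sqrt(3)*x*log(3) - sqrt(6)*cos(sqrt(2)*x)/2


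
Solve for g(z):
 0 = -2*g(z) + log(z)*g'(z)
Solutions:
 g(z) = C1*exp(2*li(z))


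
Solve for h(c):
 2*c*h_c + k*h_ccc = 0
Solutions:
 h(c) = C1 + Integral(C2*airyai(2^(1/3)*c*(-1/k)^(1/3)) + C3*airybi(2^(1/3)*c*(-1/k)^(1/3)), c)


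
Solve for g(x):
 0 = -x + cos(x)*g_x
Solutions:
 g(x) = C1 + Integral(x/cos(x), x)


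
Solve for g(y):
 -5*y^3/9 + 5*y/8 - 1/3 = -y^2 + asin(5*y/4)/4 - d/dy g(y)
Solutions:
 g(y) = C1 + 5*y^4/36 - y^3/3 - 5*y^2/16 + y*asin(5*y/4)/4 + y/3 + sqrt(16 - 25*y^2)/20


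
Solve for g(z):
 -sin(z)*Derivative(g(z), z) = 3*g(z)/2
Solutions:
 g(z) = C1*(cos(z) + 1)^(3/4)/(cos(z) - 1)^(3/4)


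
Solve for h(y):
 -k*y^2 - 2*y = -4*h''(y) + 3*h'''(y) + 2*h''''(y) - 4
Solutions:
 h(y) = C1 + C2*y + C3*exp(y*(-3 + sqrt(41))/4) + C4*exp(-y*(3 + sqrt(41))/4) + k*y^4/48 + y^3*(3*k + 4)/48 + y^2*(17*k - 20)/64


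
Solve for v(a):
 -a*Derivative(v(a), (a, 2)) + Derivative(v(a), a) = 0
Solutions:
 v(a) = C1 + C2*a^2


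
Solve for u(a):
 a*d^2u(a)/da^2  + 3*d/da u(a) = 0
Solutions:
 u(a) = C1 + C2/a^2


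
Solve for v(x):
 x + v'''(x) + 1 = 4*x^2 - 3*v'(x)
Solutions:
 v(x) = C1 + C2*sin(sqrt(3)*x) + C3*cos(sqrt(3)*x) + 4*x^3/9 - x^2/6 - 11*x/9


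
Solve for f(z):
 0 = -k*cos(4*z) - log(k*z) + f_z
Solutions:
 f(z) = C1 + k*sin(4*z)/4 + z*log(k*z) - z


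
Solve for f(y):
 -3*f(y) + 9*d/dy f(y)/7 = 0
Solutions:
 f(y) = C1*exp(7*y/3)


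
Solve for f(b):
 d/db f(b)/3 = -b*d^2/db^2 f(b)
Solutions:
 f(b) = C1 + C2*b^(2/3)


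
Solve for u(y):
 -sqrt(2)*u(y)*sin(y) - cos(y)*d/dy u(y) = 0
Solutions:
 u(y) = C1*cos(y)^(sqrt(2))


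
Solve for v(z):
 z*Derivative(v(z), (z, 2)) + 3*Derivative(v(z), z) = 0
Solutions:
 v(z) = C1 + C2/z^2


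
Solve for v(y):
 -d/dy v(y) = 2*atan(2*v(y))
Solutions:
 Integral(1/atan(2*_y), (_y, v(y))) = C1 - 2*y


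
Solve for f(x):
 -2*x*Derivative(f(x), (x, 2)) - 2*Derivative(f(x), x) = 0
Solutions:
 f(x) = C1 + C2*log(x)


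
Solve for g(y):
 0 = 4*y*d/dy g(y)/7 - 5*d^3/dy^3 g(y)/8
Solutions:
 g(y) = C1 + Integral(C2*airyai(2*70^(2/3)*y/35) + C3*airybi(2*70^(2/3)*y/35), y)


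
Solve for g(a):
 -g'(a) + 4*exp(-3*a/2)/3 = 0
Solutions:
 g(a) = C1 - 8*exp(-3*a/2)/9


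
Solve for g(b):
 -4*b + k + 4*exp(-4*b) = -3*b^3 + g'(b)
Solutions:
 g(b) = C1 + 3*b^4/4 - 2*b^2 + b*k - exp(-4*b)


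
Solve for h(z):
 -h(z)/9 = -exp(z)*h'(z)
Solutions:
 h(z) = C1*exp(-exp(-z)/9)


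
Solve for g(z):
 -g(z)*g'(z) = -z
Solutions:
 g(z) = -sqrt(C1 + z^2)
 g(z) = sqrt(C1 + z^2)


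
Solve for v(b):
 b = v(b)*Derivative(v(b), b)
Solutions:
 v(b) = -sqrt(C1 + b^2)
 v(b) = sqrt(C1 + b^2)


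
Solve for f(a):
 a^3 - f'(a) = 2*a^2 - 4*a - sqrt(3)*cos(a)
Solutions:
 f(a) = C1 + a^4/4 - 2*a^3/3 + 2*a^2 + sqrt(3)*sin(a)


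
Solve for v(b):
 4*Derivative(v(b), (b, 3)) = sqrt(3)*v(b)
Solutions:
 v(b) = C3*exp(2^(1/3)*3^(1/6)*b/2) + (C1*sin(2^(1/3)*3^(2/3)*b/4) + C2*cos(2^(1/3)*3^(2/3)*b/4))*exp(-2^(1/3)*3^(1/6)*b/4)


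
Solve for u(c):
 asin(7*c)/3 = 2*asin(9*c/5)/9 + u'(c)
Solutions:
 u(c) = C1 - 2*c*asin(9*c/5)/9 + c*asin(7*c)/3 + sqrt(1 - 49*c^2)/21 - 2*sqrt(25 - 81*c^2)/81


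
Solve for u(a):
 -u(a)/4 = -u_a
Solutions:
 u(a) = C1*exp(a/4)


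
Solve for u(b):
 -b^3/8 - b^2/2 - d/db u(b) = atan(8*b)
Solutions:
 u(b) = C1 - b^4/32 - b^3/6 - b*atan(8*b) + log(64*b^2 + 1)/16


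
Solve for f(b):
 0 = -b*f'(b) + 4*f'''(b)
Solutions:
 f(b) = C1 + Integral(C2*airyai(2^(1/3)*b/2) + C3*airybi(2^(1/3)*b/2), b)


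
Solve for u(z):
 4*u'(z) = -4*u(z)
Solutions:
 u(z) = C1*exp(-z)


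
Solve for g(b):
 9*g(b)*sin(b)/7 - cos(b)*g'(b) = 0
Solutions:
 g(b) = C1/cos(b)^(9/7)


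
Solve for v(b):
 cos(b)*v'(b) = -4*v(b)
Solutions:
 v(b) = C1*(sin(b)^2 - 2*sin(b) + 1)/(sin(b)^2 + 2*sin(b) + 1)


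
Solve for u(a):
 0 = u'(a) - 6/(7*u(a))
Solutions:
 u(a) = -sqrt(C1 + 84*a)/7
 u(a) = sqrt(C1 + 84*a)/7


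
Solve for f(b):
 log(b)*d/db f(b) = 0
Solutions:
 f(b) = C1


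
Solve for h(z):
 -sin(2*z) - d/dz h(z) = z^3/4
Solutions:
 h(z) = C1 - z^4/16 + cos(2*z)/2


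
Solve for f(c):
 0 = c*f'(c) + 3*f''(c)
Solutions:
 f(c) = C1 + C2*erf(sqrt(6)*c/6)


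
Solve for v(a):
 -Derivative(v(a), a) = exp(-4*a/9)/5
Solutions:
 v(a) = C1 + 9*exp(-4*a/9)/20


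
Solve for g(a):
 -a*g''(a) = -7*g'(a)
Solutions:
 g(a) = C1 + C2*a^8


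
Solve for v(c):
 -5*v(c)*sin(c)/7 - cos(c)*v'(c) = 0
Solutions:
 v(c) = C1*cos(c)^(5/7)


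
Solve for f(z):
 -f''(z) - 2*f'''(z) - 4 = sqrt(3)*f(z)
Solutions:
 f(z) = C1*exp(z*(-2 + (1 + 54*sqrt(3) + sqrt(-1 + (1 + 54*sqrt(3))^2))^(-1/3) + (1 + 54*sqrt(3) + sqrt(-1 + (1 + 54*sqrt(3))^2))^(1/3))/12)*sin(sqrt(3)*z*(-(1 + 54*sqrt(3) + sqrt(-1 + (1 + 54*sqrt(3))^2))^(1/3) + (1 + 54*sqrt(3) + sqrt(-1 + (1 + 54*sqrt(3))^2))^(-1/3))/12) + C2*exp(z*(-2 + (1 + 54*sqrt(3) + sqrt(-1 + (1 + 54*sqrt(3))^2))^(-1/3) + (1 + 54*sqrt(3) + sqrt(-1 + (1 + 54*sqrt(3))^2))^(1/3))/12)*cos(sqrt(3)*z*(-(1 + 54*sqrt(3) + sqrt(-1 + (1 + 54*sqrt(3))^2))^(1/3) + (1 + 54*sqrt(3) + sqrt(-1 + (1 + 54*sqrt(3))^2))^(-1/3))/12) + C3*exp(-z*((1 + 54*sqrt(3) + sqrt(-1 + (1 + 54*sqrt(3))^2))^(-1/3) + 1 + (1 + 54*sqrt(3) + sqrt(-1 + (1 + 54*sqrt(3))^2))^(1/3))/6) - 4*sqrt(3)/3


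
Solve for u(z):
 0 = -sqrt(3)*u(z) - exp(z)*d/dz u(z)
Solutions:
 u(z) = C1*exp(sqrt(3)*exp(-z))


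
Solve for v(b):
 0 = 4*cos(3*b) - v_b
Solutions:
 v(b) = C1 + 4*sin(3*b)/3


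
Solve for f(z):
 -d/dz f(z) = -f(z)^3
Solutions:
 f(z) = -sqrt(2)*sqrt(-1/(C1 + z))/2
 f(z) = sqrt(2)*sqrt(-1/(C1 + z))/2


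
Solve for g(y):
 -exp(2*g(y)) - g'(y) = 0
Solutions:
 g(y) = log(-sqrt(-1/(C1 - y))) - log(2)/2
 g(y) = log(-1/(C1 - y))/2 - log(2)/2


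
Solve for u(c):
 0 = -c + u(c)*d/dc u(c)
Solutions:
 u(c) = -sqrt(C1 + c^2)
 u(c) = sqrt(C1 + c^2)


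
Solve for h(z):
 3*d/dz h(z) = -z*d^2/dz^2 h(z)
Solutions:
 h(z) = C1 + C2/z^2


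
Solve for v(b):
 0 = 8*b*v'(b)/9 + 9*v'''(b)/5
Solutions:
 v(b) = C1 + Integral(C2*airyai(-2*3^(2/3)*5^(1/3)*b/9) + C3*airybi(-2*3^(2/3)*5^(1/3)*b/9), b)


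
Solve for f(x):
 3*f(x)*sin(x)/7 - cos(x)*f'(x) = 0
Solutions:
 f(x) = C1/cos(x)^(3/7)


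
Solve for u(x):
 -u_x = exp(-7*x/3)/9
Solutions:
 u(x) = C1 + exp(-7*x/3)/21


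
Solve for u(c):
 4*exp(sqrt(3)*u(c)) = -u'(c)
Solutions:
 u(c) = sqrt(3)*(2*log(1/(C1 + 4*c)) - log(3))/6


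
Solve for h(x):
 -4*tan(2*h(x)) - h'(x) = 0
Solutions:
 h(x) = -asin(C1*exp(-8*x))/2 + pi/2
 h(x) = asin(C1*exp(-8*x))/2


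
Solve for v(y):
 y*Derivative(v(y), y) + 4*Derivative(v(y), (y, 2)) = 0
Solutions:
 v(y) = C1 + C2*erf(sqrt(2)*y/4)


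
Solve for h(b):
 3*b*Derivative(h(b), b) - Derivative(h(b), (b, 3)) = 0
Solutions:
 h(b) = C1 + Integral(C2*airyai(3^(1/3)*b) + C3*airybi(3^(1/3)*b), b)


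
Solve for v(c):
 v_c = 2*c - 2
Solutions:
 v(c) = C1 + c^2 - 2*c


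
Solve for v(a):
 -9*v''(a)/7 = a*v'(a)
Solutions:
 v(a) = C1 + C2*erf(sqrt(14)*a/6)


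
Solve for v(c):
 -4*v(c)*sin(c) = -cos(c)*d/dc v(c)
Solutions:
 v(c) = C1/cos(c)^4


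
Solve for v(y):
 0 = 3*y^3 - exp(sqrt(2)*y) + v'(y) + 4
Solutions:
 v(y) = C1 - 3*y^4/4 - 4*y + sqrt(2)*exp(sqrt(2)*y)/2


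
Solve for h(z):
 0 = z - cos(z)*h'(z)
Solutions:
 h(z) = C1 + Integral(z/cos(z), z)


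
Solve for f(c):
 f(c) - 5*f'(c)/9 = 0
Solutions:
 f(c) = C1*exp(9*c/5)


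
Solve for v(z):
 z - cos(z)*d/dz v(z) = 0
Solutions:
 v(z) = C1 + Integral(z/cos(z), z)


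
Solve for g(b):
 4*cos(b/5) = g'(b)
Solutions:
 g(b) = C1 + 20*sin(b/5)


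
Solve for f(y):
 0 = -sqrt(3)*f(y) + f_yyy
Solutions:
 f(y) = C3*exp(3^(1/6)*y) + (C1*sin(3^(2/3)*y/2) + C2*cos(3^(2/3)*y/2))*exp(-3^(1/6)*y/2)


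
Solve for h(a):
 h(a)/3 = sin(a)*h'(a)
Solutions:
 h(a) = C1*(cos(a) - 1)^(1/6)/(cos(a) + 1)^(1/6)


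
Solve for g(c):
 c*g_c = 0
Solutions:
 g(c) = C1


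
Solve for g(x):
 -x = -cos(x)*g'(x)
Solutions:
 g(x) = C1 + Integral(x/cos(x), x)


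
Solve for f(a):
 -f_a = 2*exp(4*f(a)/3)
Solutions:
 f(a) = 3*log(-(1/(C1 + 8*a))^(1/4)) + 3*log(3)/4
 f(a) = 3*log(1/(C1 + 8*a))/4 + 3*log(3)/4
 f(a) = 3*log(-I*(1/(C1 + 8*a))^(1/4)) + 3*log(3)/4
 f(a) = 3*log(I*(1/(C1 + 8*a))^(1/4)) + 3*log(3)/4


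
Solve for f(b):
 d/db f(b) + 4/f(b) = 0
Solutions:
 f(b) = -sqrt(C1 - 8*b)
 f(b) = sqrt(C1 - 8*b)


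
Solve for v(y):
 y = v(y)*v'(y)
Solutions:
 v(y) = -sqrt(C1 + y^2)
 v(y) = sqrt(C1 + y^2)


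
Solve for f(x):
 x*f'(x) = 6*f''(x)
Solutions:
 f(x) = C1 + C2*erfi(sqrt(3)*x/6)


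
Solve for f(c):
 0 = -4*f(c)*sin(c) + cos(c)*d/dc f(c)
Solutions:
 f(c) = C1/cos(c)^4


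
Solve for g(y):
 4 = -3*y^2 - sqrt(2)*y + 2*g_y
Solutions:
 g(y) = C1 + y^3/2 + sqrt(2)*y^2/4 + 2*y


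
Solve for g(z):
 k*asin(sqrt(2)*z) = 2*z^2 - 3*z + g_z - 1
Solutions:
 g(z) = C1 + k*(z*asin(sqrt(2)*z) + sqrt(2)*sqrt(1 - 2*z^2)/2) - 2*z^3/3 + 3*z^2/2 + z


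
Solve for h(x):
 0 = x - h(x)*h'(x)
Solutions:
 h(x) = -sqrt(C1 + x^2)
 h(x) = sqrt(C1 + x^2)


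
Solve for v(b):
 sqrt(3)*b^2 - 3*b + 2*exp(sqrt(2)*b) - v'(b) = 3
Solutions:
 v(b) = C1 + sqrt(3)*b^3/3 - 3*b^2/2 - 3*b + sqrt(2)*exp(sqrt(2)*b)


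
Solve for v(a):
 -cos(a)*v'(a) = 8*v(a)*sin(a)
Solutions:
 v(a) = C1*cos(a)^8


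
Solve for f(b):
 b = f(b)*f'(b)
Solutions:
 f(b) = -sqrt(C1 + b^2)
 f(b) = sqrt(C1 + b^2)


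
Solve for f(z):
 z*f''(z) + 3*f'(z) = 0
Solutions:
 f(z) = C1 + C2/z^2


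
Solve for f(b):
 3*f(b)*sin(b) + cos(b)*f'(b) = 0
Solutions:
 f(b) = C1*cos(b)^3


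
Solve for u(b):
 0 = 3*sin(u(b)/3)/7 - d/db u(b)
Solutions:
 -3*b/7 + 3*log(cos(u(b)/3) - 1)/2 - 3*log(cos(u(b)/3) + 1)/2 = C1


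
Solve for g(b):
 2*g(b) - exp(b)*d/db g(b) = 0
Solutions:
 g(b) = C1*exp(-2*exp(-b))


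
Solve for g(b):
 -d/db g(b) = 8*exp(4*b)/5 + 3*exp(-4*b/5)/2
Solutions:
 g(b) = C1 - 2*exp(4*b)/5 + 15*exp(-4*b/5)/8


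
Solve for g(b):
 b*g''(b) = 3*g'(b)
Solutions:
 g(b) = C1 + C2*b^4


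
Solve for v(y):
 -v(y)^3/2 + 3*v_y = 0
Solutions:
 v(y) = -sqrt(3)*sqrt(-1/(C1 + y))
 v(y) = sqrt(3)*sqrt(-1/(C1 + y))


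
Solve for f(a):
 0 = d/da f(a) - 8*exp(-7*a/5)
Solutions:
 f(a) = C1 - 40*exp(-7*a/5)/7


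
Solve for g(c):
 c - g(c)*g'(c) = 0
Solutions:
 g(c) = -sqrt(C1 + c^2)
 g(c) = sqrt(C1 + c^2)


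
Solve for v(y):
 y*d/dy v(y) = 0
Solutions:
 v(y) = C1


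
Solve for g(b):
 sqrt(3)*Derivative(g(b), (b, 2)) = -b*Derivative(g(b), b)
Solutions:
 g(b) = C1 + C2*erf(sqrt(2)*3^(3/4)*b/6)


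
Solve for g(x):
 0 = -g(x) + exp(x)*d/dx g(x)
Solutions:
 g(x) = C1*exp(-exp(-x))


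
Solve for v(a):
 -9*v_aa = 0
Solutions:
 v(a) = C1 + C2*a


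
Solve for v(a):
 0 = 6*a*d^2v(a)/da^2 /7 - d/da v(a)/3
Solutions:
 v(a) = C1 + C2*a^(25/18)


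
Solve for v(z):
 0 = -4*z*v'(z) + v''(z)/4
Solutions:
 v(z) = C1 + C2*erfi(2*sqrt(2)*z)


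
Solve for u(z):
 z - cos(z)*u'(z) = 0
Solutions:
 u(z) = C1 + Integral(z/cos(z), z)


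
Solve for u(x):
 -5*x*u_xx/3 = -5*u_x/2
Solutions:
 u(x) = C1 + C2*x^(5/2)


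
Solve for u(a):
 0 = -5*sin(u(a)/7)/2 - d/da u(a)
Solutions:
 5*a/2 + 7*log(cos(u(a)/7) - 1)/2 - 7*log(cos(u(a)/7) + 1)/2 = C1


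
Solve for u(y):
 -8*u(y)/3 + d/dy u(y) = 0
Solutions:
 u(y) = C1*exp(8*y/3)


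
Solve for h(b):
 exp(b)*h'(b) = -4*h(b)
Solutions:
 h(b) = C1*exp(4*exp(-b))


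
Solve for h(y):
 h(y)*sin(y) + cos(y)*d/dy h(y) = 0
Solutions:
 h(y) = C1*cos(y)


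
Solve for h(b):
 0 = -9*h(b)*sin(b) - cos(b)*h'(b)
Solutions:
 h(b) = C1*cos(b)^9


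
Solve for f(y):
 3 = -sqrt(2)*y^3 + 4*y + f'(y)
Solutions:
 f(y) = C1 + sqrt(2)*y^4/4 - 2*y^2 + 3*y


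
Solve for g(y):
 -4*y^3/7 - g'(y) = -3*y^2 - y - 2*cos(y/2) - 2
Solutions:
 g(y) = C1 - y^4/7 + y^3 + y^2/2 + 2*y + 4*sin(y/2)


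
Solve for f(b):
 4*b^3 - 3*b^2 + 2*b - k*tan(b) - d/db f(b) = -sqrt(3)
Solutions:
 f(b) = C1 + b^4 - b^3 + b^2 + sqrt(3)*b + k*log(cos(b))


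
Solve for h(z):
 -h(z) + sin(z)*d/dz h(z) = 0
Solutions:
 h(z) = C1*sqrt(cos(z) - 1)/sqrt(cos(z) + 1)


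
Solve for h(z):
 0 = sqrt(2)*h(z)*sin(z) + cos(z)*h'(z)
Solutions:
 h(z) = C1*cos(z)^(sqrt(2))


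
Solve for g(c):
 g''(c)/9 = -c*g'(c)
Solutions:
 g(c) = C1 + C2*erf(3*sqrt(2)*c/2)


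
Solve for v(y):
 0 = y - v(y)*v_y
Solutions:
 v(y) = -sqrt(C1 + y^2)
 v(y) = sqrt(C1 + y^2)


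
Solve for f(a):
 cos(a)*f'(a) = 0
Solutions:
 f(a) = C1


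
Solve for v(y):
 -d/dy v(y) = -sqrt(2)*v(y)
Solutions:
 v(y) = C1*exp(sqrt(2)*y)


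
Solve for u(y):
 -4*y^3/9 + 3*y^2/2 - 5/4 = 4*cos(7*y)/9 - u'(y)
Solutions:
 u(y) = C1 + y^4/9 - y^3/2 + 5*y/4 + 4*sin(7*y)/63


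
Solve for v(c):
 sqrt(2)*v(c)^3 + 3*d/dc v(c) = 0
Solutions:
 v(c) = -sqrt(6)*sqrt(-1/(C1 - sqrt(2)*c))/2
 v(c) = sqrt(6)*sqrt(-1/(C1 - sqrt(2)*c))/2


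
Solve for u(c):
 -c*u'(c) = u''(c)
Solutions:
 u(c) = C1 + C2*erf(sqrt(2)*c/2)


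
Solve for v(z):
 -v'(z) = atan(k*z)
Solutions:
 v(z) = C1 - Piecewise((z*atan(k*z) - log(k^2*z^2 + 1)/(2*k), Ne(k, 0)), (0, True))


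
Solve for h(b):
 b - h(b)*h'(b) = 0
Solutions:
 h(b) = -sqrt(C1 + b^2)
 h(b) = sqrt(C1 + b^2)


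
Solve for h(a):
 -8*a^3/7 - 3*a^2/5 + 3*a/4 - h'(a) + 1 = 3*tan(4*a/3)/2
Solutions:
 h(a) = C1 - 2*a^4/7 - a^3/5 + 3*a^2/8 + a + 9*log(cos(4*a/3))/8


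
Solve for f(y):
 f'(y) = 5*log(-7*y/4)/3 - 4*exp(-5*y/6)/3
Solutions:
 f(y) = C1 + 5*y*log(-y)/3 + 5*y*(-2*log(2) - 1 + log(7))/3 + 8*exp(-5*y/6)/5


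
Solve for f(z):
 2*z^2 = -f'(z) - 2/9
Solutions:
 f(z) = C1 - 2*z^3/3 - 2*z/9


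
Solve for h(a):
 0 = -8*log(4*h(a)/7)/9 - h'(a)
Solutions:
 9*Integral(1/(log(_y) - log(7) + 2*log(2)), (_y, h(a)))/8 = C1 - a


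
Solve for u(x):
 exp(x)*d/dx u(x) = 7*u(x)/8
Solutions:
 u(x) = C1*exp(-7*exp(-x)/8)


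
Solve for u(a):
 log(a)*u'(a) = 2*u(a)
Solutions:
 u(a) = C1*exp(2*li(a))


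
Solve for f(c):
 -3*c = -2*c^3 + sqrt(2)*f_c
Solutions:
 f(c) = C1 + sqrt(2)*c^4/4 - 3*sqrt(2)*c^2/4


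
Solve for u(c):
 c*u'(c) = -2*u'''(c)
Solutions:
 u(c) = C1 + Integral(C2*airyai(-2^(2/3)*c/2) + C3*airybi(-2^(2/3)*c/2), c)


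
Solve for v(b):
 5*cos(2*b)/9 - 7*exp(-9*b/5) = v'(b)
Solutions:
 v(b) = C1 + 5*sin(2*b)/18 + 35*exp(-9*b/5)/9


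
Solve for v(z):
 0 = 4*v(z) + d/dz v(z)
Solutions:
 v(z) = C1*exp(-4*z)


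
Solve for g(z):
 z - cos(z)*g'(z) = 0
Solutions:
 g(z) = C1 + Integral(z/cos(z), z)


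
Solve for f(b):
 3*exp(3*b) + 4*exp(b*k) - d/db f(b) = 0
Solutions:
 f(b) = C1 + exp(3*b) + 4*exp(b*k)/k


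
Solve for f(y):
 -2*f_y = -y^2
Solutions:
 f(y) = C1 + y^3/6


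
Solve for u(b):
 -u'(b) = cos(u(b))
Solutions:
 u(b) = pi - asin((C1 + exp(2*b))/(C1 - exp(2*b)))
 u(b) = asin((C1 + exp(2*b))/(C1 - exp(2*b)))


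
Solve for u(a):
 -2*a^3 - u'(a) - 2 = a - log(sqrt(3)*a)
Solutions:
 u(a) = C1 - a^4/2 - a^2/2 + a*log(a) - 3*a + a*log(3)/2


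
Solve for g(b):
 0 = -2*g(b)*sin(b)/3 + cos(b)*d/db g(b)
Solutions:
 g(b) = C1/cos(b)^(2/3)


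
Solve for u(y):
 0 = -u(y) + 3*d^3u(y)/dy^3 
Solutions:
 u(y) = C3*exp(3^(2/3)*y/3) + (C1*sin(3^(1/6)*y/2) + C2*cos(3^(1/6)*y/2))*exp(-3^(2/3)*y/6)


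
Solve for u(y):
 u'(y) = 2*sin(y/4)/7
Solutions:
 u(y) = C1 - 8*cos(y/4)/7


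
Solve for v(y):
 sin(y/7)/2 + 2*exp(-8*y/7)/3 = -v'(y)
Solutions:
 v(y) = C1 + 7*cos(y/7)/2 + 7*exp(-8*y/7)/12


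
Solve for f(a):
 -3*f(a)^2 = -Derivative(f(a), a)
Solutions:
 f(a) = -1/(C1 + 3*a)


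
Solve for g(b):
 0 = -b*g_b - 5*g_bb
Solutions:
 g(b) = C1 + C2*erf(sqrt(10)*b/10)


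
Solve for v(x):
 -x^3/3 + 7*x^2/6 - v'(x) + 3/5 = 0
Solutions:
 v(x) = C1 - x^4/12 + 7*x^3/18 + 3*x/5


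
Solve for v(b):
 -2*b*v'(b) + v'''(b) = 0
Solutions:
 v(b) = C1 + Integral(C2*airyai(2^(1/3)*b) + C3*airybi(2^(1/3)*b), b)


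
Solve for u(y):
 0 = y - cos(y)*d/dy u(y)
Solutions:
 u(y) = C1 + Integral(y/cos(y), y)


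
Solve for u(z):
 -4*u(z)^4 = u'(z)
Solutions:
 u(z) = (-3^(2/3) - 3*3^(1/6)*I)*(1/(C1 + 4*z))^(1/3)/6
 u(z) = (-3^(2/3) + 3*3^(1/6)*I)*(1/(C1 + 4*z))^(1/3)/6
 u(z) = (1/(C1 + 12*z))^(1/3)


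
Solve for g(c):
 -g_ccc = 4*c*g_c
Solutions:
 g(c) = C1 + Integral(C2*airyai(-2^(2/3)*c) + C3*airybi(-2^(2/3)*c), c)


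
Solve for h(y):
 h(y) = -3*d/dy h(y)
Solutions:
 h(y) = C1*exp(-y/3)


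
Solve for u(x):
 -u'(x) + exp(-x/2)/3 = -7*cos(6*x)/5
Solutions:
 u(x) = C1 + 7*sin(6*x)/30 - 2*exp(-x/2)/3


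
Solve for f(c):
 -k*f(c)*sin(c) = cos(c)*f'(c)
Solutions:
 f(c) = C1*exp(k*log(cos(c)))


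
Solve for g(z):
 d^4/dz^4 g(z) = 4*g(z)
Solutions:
 g(z) = C1*exp(-sqrt(2)*z) + C2*exp(sqrt(2)*z) + C3*sin(sqrt(2)*z) + C4*cos(sqrt(2)*z)


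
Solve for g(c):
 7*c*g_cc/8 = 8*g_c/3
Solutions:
 g(c) = C1 + C2*c^(85/21)


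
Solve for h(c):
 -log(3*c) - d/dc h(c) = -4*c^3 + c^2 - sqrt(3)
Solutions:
 h(c) = C1 + c^4 - c^3/3 - c*log(c) - c*log(3) + c + sqrt(3)*c


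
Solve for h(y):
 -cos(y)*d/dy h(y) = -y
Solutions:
 h(y) = C1 + Integral(y/cos(y), y)


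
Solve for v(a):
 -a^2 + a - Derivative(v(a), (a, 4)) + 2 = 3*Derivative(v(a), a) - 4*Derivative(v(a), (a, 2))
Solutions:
 v(a) = C1 + C2*exp(a) + C3*exp(a*(-1 + sqrt(13))/2) + C4*exp(-a*(1 + sqrt(13))/2) - a^3/9 - 5*a^2/18 - 2*a/27


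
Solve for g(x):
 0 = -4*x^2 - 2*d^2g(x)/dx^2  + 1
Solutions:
 g(x) = C1 + C2*x - x^4/6 + x^2/4


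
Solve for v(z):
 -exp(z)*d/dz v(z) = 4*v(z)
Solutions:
 v(z) = C1*exp(4*exp(-z))


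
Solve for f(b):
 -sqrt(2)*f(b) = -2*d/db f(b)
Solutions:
 f(b) = C1*exp(sqrt(2)*b/2)


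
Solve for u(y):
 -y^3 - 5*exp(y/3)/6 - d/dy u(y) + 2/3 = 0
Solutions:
 u(y) = C1 - y^4/4 + 2*y/3 - 5*exp(y/3)/2


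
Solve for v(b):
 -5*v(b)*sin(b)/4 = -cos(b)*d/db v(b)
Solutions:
 v(b) = C1/cos(b)^(5/4)


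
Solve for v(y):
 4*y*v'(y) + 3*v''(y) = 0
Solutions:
 v(y) = C1 + C2*erf(sqrt(6)*y/3)


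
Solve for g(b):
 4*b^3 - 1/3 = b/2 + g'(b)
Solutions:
 g(b) = C1 + b^4 - b^2/4 - b/3


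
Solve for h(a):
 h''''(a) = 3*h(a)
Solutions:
 h(a) = C1*exp(-3^(1/4)*a) + C2*exp(3^(1/4)*a) + C3*sin(3^(1/4)*a) + C4*cos(3^(1/4)*a)


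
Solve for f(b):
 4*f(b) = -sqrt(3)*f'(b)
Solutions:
 f(b) = C1*exp(-4*sqrt(3)*b/3)


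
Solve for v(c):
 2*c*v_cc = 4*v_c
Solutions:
 v(c) = C1 + C2*c^3


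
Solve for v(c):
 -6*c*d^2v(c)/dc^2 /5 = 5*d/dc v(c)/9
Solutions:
 v(c) = C1 + C2*c^(29/54)


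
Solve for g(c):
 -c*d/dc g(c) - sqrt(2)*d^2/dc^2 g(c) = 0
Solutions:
 g(c) = C1 + C2*erf(2^(1/4)*c/2)


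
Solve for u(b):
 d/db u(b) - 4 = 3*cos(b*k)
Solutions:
 u(b) = C1 + 4*b + 3*sin(b*k)/k


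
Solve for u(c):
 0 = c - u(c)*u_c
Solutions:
 u(c) = -sqrt(C1 + c^2)
 u(c) = sqrt(C1 + c^2)


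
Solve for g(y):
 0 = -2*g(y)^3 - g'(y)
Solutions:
 g(y) = -sqrt(2)*sqrt(-1/(C1 - 2*y))/2
 g(y) = sqrt(2)*sqrt(-1/(C1 - 2*y))/2


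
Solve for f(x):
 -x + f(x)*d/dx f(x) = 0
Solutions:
 f(x) = -sqrt(C1 + x^2)
 f(x) = sqrt(C1 + x^2)


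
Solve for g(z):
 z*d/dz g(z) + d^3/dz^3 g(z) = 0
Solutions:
 g(z) = C1 + Integral(C2*airyai(-z) + C3*airybi(-z), z)


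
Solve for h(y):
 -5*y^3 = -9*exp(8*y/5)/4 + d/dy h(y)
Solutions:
 h(y) = C1 - 5*y^4/4 + 45*exp(8*y/5)/32


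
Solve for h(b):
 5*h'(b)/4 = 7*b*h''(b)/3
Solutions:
 h(b) = C1 + C2*b^(43/28)


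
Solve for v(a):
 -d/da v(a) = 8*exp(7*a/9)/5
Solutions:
 v(a) = C1 - 72*exp(7*a/9)/35


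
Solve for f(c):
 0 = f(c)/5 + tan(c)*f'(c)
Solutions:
 f(c) = C1/sin(c)^(1/5)
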